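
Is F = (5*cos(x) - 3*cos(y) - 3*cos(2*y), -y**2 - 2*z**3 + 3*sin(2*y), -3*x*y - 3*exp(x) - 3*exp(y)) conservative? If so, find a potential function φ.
No, ∇×F = (-3*x + 6*z**2 - 3*exp(y), 3*y + 3*exp(x), -3*(4*cos(y) + 1)*sin(y)) ≠ 0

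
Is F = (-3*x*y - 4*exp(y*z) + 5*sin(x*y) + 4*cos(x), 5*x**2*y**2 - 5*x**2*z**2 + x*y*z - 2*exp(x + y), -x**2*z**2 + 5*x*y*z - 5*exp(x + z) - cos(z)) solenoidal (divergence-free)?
No, ∇·F = 10*x**2*y - 2*x**2*z + 5*x*y + x*z + 5*y*cos(x*y) - 3*y - 2*exp(x + y) - 5*exp(x + z) - 4*sin(x) + sin(z)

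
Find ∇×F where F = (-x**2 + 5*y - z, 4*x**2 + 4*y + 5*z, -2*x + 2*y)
(-3, 1, 8*x - 5)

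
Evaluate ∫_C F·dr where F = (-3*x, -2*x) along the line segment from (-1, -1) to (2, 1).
-13/2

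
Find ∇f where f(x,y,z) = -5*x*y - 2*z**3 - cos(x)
(-5*y + sin(x), -5*x, -6*z**2)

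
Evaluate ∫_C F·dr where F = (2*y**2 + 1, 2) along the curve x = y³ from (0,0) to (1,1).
21/5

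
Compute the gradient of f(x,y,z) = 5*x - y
(5, -1, 0)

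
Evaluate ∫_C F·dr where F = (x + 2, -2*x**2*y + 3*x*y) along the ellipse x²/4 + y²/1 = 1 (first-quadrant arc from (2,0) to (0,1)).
-6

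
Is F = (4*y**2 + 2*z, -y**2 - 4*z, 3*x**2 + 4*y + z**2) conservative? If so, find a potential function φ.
No, ∇×F = (8, 2 - 6*x, -8*y) ≠ 0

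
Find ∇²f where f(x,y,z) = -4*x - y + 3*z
0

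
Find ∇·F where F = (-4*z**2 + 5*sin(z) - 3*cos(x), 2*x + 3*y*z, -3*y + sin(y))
3*z + 3*sin(x)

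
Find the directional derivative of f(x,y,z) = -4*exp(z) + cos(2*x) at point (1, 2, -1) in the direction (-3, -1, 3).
6*sqrt(19)*(-2 + E*sin(2))*exp(-1)/19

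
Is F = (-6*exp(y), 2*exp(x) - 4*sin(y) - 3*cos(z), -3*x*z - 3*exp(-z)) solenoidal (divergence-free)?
No, ∇·F = -3*x - 4*cos(y) + 3*exp(-z)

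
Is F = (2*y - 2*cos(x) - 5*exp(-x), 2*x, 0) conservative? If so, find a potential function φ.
Yes, F is conservative. φ = 2*x*y - 2*sin(x) + 5*exp(-x)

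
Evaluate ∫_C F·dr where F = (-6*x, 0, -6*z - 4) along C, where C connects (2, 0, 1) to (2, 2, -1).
8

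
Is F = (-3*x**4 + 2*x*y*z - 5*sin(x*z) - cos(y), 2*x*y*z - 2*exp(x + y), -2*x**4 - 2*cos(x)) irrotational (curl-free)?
No, ∇×F = (-2*x*y, 8*x**3 + 2*x*y - 5*x*cos(x*z) - 2*sin(x), -2*x*z + 2*y*z - 2*exp(x + y) - sin(y))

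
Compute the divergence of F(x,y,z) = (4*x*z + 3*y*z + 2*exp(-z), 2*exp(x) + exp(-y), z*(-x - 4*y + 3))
-x - 4*y + 4*z + 3 - exp(-y)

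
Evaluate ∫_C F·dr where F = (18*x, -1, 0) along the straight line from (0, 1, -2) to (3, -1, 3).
83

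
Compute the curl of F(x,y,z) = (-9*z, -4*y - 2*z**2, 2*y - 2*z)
(4*z + 2, -9, 0)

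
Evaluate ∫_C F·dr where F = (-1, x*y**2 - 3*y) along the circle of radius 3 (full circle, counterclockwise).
81*pi/4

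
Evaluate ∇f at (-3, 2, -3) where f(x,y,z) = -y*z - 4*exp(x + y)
(-4*exp(-1), 3 - 4*exp(-1), -2)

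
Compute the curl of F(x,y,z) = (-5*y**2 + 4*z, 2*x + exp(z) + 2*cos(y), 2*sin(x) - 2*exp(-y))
(-exp(z) + 2*exp(-y), 4 - 2*cos(x), 10*y + 2)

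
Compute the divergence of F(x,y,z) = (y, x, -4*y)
0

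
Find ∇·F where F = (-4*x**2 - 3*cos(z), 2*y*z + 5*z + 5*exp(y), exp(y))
-8*x + 2*z + 5*exp(y)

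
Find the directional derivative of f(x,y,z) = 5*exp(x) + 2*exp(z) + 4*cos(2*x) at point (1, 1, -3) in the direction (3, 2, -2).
sqrt(17)*(-24*exp(3)*sin(2) - 4 + 15*exp(4))*exp(-3)/17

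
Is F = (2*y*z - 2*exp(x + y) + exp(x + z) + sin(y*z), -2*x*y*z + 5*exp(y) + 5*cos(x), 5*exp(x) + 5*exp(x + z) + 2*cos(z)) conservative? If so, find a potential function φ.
No, ∇×F = (2*x*y, y*cos(y*z) + 2*y - 5*exp(x) - 4*exp(x + z), -2*y*z - z*cos(y*z) - 2*z + 2*exp(x + y) - 5*sin(x)) ≠ 0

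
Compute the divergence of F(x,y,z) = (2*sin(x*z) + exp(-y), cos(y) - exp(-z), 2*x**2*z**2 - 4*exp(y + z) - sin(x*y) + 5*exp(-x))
4*x**2*z + 2*z*cos(x*z) - 4*exp(y + z) - sin(y)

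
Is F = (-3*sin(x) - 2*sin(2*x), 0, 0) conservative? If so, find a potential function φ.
Yes, F is conservative. φ = 3*cos(x) + cos(2*x)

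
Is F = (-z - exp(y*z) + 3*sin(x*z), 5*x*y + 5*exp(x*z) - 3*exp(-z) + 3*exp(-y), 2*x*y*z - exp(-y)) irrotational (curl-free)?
No, ∇×F = (2*x*z - 5*x*exp(x*z) - 3*exp(-z) + exp(-y), 3*x*cos(x*z) - 2*y*z - y*exp(y*z) - 1, 5*y + 5*z*exp(x*z) + z*exp(y*z))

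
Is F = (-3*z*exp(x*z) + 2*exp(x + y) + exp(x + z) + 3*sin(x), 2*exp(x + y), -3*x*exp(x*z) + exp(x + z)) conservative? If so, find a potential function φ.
Yes, F is conservative. φ = -3*exp(x*z) + 2*exp(x + y) + exp(x + z) - 3*cos(x)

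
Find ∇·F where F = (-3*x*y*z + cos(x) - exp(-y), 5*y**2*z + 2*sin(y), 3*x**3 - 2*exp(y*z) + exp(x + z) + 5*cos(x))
7*y*z - 2*y*exp(y*z) + exp(x + z) - sin(x) + 2*cos(y)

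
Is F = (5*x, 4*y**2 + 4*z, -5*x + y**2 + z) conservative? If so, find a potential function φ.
No, ∇×F = (2*y - 4, 5, 0) ≠ 0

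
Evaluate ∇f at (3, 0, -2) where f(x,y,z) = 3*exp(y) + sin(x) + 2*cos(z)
(cos(3), 3, 2*sin(2))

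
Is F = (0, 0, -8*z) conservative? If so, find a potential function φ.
Yes, F is conservative. φ = -4*z**2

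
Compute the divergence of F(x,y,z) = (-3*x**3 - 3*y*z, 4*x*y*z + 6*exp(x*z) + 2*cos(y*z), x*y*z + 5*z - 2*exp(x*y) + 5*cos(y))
-9*x**2 + x*y + 4*x*z - 2*z*sin(y*z) + 5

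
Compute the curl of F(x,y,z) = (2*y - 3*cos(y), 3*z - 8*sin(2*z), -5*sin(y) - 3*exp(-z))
(-5*cos(y) + 16*cos(2*z) - 3, 0, -3*sin(y) - 2)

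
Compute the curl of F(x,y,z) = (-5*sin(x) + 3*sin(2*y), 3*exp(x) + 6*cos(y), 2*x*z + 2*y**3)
(6*y**2, -2*z, 3*exp(x) - 6*cos(2*y))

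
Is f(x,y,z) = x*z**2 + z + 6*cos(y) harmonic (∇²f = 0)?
No, ∇²f = 2*x - 6*cos(y)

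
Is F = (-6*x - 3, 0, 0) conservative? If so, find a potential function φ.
Yes, F is conservative. φ = 3*x*(-x - 1)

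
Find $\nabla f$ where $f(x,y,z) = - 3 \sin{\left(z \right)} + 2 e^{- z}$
(0, 0, -3*cos(z) - 2*exp(-z))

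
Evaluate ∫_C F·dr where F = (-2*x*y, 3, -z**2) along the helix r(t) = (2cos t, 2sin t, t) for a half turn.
-pi**3/3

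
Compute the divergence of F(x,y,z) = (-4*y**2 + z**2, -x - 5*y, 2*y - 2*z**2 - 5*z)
-4*z - 10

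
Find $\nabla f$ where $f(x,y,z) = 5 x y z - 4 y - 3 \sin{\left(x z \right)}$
(z*(5*y - 3*cos(x*z)), 5*x*z - 4, x*(5*y - 3*cos(x*z)))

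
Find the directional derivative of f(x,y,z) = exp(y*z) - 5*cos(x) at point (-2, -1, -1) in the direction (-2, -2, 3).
sqrt(17)*(-E + 10*sin(2))/17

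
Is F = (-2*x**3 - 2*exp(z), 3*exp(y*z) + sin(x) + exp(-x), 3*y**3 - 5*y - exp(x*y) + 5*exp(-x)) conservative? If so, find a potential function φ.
No, ∇×F = (-x*exp(x*y) + 9*y**2 - 3*y*exp(y*z) - 5, y*exp(x*y) - 2*exp(z) + 5*exp(-x), cos(x) - exp(-x)) ≠ 0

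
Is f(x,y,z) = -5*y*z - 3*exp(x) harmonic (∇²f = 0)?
No, ∇²f = -3*exp(x)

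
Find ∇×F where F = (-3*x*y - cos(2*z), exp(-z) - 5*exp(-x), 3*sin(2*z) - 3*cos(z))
(exp(-z), 2*sin(2*z), 3*x + 5*exp(-x))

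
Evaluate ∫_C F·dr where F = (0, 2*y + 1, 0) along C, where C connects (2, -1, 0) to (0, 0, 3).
0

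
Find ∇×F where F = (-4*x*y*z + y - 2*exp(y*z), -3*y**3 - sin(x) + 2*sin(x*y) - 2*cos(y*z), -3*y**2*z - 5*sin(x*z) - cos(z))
(-2*y*(3*z + sin(y*z)), -4*x*y - 2*y*exp(y*z) + 5*z*cos(x*z), 4*x*z + 2*y*cos(x*y) + 2*z*exp(y*z) - cos(x) - 1)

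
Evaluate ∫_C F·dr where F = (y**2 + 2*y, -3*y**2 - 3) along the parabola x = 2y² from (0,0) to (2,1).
-1/3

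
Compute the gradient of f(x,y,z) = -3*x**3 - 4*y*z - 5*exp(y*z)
(-9*x**2, z*(-5*exp(y*z) - 4), y*(-5*exp(y*z) - 4))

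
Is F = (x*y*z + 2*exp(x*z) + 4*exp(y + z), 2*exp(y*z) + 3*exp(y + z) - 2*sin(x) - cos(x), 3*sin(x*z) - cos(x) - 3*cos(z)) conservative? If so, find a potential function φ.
No, ∇×F = (-2*y*exp(y*z) - 3*exp(y + z), x*y + 2*x*exp(x*z) - 3*z*cos(x*z) + 4*exp(y + z) - sin(x), -x*z - 4*exp(y + z) + sin(x) - 2*cos(x)) ≠ 0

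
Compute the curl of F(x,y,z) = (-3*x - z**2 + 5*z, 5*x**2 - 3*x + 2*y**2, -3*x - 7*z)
(0, 8 - 2*z, 10*x - 3)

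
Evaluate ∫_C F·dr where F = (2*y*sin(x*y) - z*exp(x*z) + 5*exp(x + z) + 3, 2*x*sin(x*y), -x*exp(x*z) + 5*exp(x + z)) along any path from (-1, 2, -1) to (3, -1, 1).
-exp(3) + 2*cos(2) - 5*exp(-2) - 2*cos(3) + E + 12 + 5*exp(4)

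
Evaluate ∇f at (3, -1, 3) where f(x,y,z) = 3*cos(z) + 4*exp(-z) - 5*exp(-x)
(5*exp(-3), 0, -3*sin(3) - 4*exp(-3))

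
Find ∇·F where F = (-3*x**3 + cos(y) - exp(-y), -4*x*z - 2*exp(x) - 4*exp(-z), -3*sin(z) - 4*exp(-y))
-9*x**2 - 3*cos(z)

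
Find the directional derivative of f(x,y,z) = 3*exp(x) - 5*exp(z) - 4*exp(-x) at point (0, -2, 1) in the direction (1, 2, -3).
sqrt(14)*(7 + 15*E)/14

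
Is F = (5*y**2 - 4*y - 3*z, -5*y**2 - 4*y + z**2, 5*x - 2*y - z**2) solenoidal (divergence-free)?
No, ∇·F = -10*y - 2*z - 4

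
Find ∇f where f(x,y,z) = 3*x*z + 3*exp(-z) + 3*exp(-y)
(3*z, -3*exp(-y), 3*x - 3*exp(-z))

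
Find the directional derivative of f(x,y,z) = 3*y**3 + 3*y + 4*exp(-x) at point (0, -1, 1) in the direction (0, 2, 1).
24*sqrt(5)/5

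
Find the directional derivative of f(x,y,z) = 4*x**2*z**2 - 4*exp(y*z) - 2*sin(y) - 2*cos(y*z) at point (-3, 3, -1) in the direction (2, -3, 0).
6*sqrt(13)*(-8*exp(3) + sqrt(2)*exp(3)*cos(pi/4 + 3) - 2)*exp(-3)/13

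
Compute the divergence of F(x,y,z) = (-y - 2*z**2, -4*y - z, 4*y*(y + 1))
-4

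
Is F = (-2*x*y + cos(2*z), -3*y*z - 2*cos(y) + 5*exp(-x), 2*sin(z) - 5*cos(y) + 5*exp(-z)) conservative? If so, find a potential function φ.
No, ∇×F = (3*y + 5*sin(y), -2*sin(2*z), 2*x - 5*exp(-x)) ≠ 0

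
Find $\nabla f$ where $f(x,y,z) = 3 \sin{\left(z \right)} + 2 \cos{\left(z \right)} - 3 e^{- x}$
(3*exp(-x), 0, -2*sin(z) + 3*cos(z))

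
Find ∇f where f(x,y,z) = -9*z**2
(0, 0, -18*z)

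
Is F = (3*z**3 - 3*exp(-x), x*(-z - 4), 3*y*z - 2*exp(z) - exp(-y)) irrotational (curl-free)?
No, ∇×F = (x + 3*z + exp(-y), 9*z**2, -z - 4)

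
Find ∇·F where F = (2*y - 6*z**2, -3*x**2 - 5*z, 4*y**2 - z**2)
-2*z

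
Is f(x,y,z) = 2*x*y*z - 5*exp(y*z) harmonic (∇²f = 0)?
No, ∇²f = 5*(-y**2 - z**2)*exp(y*z)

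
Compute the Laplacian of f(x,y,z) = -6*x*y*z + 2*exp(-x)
2*exp(-x)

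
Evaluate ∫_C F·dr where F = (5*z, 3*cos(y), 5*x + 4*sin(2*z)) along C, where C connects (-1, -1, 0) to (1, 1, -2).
-8 - 2*cos(4) + 6*sin(1)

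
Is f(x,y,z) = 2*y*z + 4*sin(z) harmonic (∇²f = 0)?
No, ∇²f = -4*sin(z)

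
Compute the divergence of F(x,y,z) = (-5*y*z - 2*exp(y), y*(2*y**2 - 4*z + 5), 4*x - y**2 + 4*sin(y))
6*y**2 - 4*z + 5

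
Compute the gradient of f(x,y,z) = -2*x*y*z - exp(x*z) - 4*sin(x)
(-2*y*z - z*exp(x*z) - 4*cos(x), -2*x*z, x*(-2*y - exp(x*z)))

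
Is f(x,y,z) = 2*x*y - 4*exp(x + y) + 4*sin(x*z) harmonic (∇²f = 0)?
No, ∇²f = -4*x**2*sin(x*z) - 4*z**2*sin(x*z) - 8*exp(x + y)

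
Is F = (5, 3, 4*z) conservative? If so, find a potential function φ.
Yes, F is conservative. φ = 5*x + 3*y + 2*z**2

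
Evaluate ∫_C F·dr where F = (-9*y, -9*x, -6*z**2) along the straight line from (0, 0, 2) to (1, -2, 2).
18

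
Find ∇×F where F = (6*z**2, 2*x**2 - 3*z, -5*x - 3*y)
(0, 12*z + 5, 4*x)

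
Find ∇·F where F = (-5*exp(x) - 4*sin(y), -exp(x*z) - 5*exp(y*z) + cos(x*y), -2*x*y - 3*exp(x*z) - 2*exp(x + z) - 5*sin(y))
-3*x*exp(x*z) - x*sin(x*y) - 5*z*exp(y*z) - 5*exp(x) - 2*exp(x + z)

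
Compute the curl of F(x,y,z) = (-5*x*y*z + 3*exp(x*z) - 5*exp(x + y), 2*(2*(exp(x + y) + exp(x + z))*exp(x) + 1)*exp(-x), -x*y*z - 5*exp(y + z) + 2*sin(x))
(-x*z - 4*exp(x + z) - 5*exp(y + z), -5*x*y + 3*x*exp(x*z) + y*z - 2*cos(x), 5*x*z + 9*exp(x + y) + 4*exp(x + z) - 2*exp(-x))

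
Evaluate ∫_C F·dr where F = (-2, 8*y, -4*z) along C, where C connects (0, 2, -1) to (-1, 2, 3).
-14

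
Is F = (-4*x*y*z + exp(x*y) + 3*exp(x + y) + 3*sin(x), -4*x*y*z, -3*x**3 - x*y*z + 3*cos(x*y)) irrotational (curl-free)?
No, ∇×F = (x*(4*y - z - 3*sin(x*y)), 9*x**2 - 4*x*y + y*z + 3*y*sin(x*y), 4*x*z - x*exp(x*y) - 4*y*z - 3*exp(x + y))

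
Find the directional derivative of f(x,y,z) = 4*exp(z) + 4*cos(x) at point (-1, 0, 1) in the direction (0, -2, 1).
4*sqrt(5)*E/5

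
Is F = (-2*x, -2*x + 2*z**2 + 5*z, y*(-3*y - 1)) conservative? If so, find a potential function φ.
No, ∇×F = (-6*y - 4*z - 6, 0, -2) ≠ 0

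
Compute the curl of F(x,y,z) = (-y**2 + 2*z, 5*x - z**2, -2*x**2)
(2*z, 4*x + 2, 2*y + 5)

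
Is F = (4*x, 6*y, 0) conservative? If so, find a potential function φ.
Yes, F is conservative. φ = 2*x**2 + 3*y**2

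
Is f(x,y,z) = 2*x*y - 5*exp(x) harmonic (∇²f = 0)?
No, ∇²f = -5*exp(x)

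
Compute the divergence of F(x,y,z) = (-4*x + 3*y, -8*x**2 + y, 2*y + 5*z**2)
10*z - 3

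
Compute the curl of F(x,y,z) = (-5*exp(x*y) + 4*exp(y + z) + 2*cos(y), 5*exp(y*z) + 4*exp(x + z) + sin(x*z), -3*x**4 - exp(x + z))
(-x*cos(x*z) - 5*y*exp(y*z) - 4*exp(x + z), 12*x**3 + exp(x + z) + 4*exp(y + z), 5*x*exp(x*y) + z*cos(x*z) + 4*exp(x + z) - 4*exp(y + z) + 2*sin(y))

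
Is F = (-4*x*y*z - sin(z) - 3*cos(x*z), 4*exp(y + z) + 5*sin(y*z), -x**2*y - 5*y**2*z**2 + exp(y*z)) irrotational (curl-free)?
No, ∇×F = (-x**2 - 10*y*z**2 - 5*y*cos(y*z) + z*exp(y*z) - 4*exp(y + z), -2*x*y + 3*x*sin(x*z) - cos(z), 4*x*z)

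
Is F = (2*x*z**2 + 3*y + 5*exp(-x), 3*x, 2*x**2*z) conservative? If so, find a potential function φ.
Yes, F is conservative. φ = x**2*z**2 + 3*x*y - 5*exp(-x)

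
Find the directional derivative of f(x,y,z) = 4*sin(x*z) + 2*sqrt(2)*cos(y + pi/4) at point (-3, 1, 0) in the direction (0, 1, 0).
-2*sqrt(2)*sin(pi/4 + 1)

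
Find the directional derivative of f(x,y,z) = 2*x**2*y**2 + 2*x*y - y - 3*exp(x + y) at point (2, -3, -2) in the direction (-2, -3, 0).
3*sqrt(13)*(E + 5)*exp(-1)/13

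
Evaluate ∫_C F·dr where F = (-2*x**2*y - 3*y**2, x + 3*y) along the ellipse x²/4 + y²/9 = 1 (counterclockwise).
18*pi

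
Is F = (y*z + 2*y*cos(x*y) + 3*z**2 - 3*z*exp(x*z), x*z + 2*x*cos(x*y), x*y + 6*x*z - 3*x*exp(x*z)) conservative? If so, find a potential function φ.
Yes, F is conservative. φ = x*y*z + 3*x*z**2 - 3*exp(x*z) + 2*sin(x*y)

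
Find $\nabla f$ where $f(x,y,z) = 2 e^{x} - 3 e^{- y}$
(2*exp(x), 3*exp(-y), 0)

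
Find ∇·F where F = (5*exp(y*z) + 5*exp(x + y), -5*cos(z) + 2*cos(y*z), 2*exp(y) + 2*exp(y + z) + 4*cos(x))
-2*z*sin(y*z) + 5*exp(x + y) + 2*exp(y + z)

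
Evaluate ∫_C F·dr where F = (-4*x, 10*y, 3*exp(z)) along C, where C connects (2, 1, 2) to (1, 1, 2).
6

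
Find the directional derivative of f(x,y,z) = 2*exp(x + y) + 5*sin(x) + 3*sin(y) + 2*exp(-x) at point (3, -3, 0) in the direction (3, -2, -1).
sqrt(14)*(9*exp(3)*cos(3) - 6 + 2*exp(3))*exp(-3)/14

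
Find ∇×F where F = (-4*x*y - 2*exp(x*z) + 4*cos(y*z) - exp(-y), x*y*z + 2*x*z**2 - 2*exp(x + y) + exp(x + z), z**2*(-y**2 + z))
(-x*y - 4*x*z - 2*y*z**2 - exp(x + z), -2*x*exp(x*z) - 4*y*sin(y*z), ((4*x + y*z + 2*z**2 + 4*z*sin(y*z) - 2*exp(x + y) + exp(x + z))*exp(y) - 1)*exp(-y))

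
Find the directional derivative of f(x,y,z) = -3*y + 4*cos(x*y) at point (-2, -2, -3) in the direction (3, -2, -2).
2*sqrt(17)*(4*sin(4) + 3)/17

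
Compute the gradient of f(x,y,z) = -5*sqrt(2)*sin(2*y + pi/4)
(0, -10*sqrt(2)*cos(2*y + pi/4), 0)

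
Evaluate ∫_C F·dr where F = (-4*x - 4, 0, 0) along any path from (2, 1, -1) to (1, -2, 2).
10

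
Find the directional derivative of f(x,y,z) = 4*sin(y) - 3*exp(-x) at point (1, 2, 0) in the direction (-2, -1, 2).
-2*exp(-1) - 4*cos(2)/3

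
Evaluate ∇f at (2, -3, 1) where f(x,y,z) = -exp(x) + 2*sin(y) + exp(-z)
(-exp(2), 2*cos(3), -exp(-1))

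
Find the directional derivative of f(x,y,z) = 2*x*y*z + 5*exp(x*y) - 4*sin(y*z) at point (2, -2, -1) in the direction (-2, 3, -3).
sqrt(22)*(25 + 2*exp(4) - 6*exp(4)*cos(2))*exp(-4)/11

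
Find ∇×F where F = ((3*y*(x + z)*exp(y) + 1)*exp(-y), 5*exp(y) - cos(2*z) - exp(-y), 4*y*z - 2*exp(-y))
(4*z - 2*sin(2*z) + 2*exp(-y), 3*y, -3*x - 3*z + exp(-y))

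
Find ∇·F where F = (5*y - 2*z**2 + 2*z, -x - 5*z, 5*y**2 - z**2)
-2*z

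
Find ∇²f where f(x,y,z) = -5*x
0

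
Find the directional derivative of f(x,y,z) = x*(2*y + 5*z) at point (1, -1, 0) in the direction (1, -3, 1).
-3*sqrt(11)/11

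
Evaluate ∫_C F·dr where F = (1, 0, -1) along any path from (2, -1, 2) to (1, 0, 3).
-2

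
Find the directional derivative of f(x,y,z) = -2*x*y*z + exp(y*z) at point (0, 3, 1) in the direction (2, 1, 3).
sqrt(14)*(-6 + 5*exp(3))/7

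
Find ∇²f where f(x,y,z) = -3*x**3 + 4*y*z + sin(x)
-18*x - sin(x)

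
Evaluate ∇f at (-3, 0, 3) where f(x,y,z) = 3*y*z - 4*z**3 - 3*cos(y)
(0, 9, -108)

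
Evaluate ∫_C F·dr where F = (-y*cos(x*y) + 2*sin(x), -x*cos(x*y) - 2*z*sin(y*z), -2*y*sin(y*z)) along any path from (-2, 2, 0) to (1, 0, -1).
-2*cos(1) + 2*cos(2) - sin(4)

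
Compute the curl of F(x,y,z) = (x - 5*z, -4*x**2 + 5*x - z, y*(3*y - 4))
(6*y - 3, -5, 5 - 8*x)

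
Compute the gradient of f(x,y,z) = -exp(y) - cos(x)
(sin(x), -exp(y), 0)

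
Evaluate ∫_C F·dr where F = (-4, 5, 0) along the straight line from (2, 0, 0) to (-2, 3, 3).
31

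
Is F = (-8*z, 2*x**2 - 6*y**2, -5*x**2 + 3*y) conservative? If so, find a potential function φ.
No, ∇×F = (3, 10*x - 8, 4*x) ≠ 0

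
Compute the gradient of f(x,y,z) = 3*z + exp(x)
(exp(x), 0, 3)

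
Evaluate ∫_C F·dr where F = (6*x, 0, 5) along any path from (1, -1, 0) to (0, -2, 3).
12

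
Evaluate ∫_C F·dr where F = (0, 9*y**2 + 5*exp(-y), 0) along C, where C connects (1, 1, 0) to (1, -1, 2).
-10*sinh(1) - 6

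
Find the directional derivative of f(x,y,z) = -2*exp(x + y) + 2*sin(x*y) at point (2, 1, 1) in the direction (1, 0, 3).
sqrt(10)*(-exp(3) + cos(2))/5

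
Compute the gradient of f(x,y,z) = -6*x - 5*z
(-6, 0, -5)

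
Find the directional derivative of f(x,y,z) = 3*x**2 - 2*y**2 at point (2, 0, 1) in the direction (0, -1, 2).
0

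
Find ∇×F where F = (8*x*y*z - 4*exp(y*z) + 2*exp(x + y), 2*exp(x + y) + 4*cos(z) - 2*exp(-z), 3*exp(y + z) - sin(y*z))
(-z*cos(y*z) + 3*exp(y + z) + 4*sin(z) - 2*exp(-z), 4*y*(2*x - exp(y*z)), 4*z*(-2*x + exp(y*z)))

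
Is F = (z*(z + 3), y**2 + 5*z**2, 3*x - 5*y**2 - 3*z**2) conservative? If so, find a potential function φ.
No, ∇×F = (-10*y - 10*z, 2*z, 0) ≠ 0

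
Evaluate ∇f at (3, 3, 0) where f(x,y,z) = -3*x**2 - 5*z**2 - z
(-18, 0, -1)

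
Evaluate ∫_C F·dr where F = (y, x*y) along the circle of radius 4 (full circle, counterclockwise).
-16*pi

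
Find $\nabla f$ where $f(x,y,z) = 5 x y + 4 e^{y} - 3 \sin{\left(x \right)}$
(5*y - 3*cos(x), 5*x + 4*exp(y), 0)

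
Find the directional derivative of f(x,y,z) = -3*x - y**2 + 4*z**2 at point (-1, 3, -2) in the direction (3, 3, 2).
-59*sqrt(22)/22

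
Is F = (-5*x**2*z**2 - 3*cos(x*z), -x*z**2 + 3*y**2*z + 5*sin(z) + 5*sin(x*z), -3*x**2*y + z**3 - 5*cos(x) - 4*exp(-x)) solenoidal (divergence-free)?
No, ∇·F = z*(-10*x*z + 6*y + 3*z + 3*sin(x*z))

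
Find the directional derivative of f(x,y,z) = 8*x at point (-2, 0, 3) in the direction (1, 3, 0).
4*sqrt(10)/5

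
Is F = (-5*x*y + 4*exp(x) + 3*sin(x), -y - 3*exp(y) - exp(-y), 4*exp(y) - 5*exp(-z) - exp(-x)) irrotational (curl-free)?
No, ∇×F = (4*exp(y), -exp(-x), 5*x)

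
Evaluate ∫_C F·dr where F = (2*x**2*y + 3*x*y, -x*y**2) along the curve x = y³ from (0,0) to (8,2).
80672/105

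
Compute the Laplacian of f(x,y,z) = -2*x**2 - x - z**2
-6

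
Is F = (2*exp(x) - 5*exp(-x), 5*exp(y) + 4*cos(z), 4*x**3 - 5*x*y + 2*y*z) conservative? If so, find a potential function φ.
No, ∇×F = (-5*x + 2*z + 4*sin(z), -12*x**2 + 5*y, 0) ≠ 0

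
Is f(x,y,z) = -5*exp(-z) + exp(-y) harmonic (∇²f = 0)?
No, ∇²f = -5*exp(-z) + exp(-y)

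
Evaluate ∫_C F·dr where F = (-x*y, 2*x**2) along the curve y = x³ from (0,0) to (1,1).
1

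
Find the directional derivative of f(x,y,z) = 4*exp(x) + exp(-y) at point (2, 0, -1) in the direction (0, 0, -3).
0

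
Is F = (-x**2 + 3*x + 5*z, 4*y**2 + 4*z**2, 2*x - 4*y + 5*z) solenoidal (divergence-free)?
No, ∇·F = -2*x + 8*y + 8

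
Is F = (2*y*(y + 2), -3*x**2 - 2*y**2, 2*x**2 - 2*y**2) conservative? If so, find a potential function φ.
No, ∇×F = (-4*y, -4*x, -6*x - 4*y - 4) ≠ 0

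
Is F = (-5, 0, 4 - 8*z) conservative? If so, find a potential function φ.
Yes, F is conservative. φ = -5*x - 4*z**2 + 4*z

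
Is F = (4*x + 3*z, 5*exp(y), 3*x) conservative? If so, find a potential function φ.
Yes, F is conservative. φ = 2*x**2 + 3*x*z + 5*exp(y)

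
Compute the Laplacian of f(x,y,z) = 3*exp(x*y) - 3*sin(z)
3*x**2*exp(x*y) + 3*y**2*exp(x*y) + 3*sin(z)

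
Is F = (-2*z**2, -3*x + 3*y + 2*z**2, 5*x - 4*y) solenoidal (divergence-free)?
No, ∇·F = 3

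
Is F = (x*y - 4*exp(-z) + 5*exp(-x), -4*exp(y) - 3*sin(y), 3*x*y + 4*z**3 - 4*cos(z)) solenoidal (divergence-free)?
No, ∇·F = y + 12*z**2 - 4*exp(y) + 4*sin(z) - 3*cos(y) - 5*exp(-x)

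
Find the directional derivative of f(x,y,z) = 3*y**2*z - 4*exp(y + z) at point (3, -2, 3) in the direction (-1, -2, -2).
16*E/3 + 16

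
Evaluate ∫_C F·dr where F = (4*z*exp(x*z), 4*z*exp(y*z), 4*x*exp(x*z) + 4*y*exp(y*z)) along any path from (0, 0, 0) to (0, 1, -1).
-4 + 4*exp(-1)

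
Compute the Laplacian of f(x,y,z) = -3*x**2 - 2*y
-6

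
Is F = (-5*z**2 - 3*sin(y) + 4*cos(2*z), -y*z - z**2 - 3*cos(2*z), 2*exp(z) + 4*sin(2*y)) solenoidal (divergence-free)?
No, ∇·F = -z + 2*exp(z)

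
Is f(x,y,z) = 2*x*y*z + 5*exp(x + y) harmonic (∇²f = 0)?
No, ∇²f = 10*exp(x + y)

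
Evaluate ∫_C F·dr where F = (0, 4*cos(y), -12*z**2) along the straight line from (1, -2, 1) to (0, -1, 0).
-4*sin(1) + 4*sin(2) + 4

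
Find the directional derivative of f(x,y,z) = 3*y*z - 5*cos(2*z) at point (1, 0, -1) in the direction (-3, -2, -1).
sqrt(14)*(3 + 5*sin(2))/7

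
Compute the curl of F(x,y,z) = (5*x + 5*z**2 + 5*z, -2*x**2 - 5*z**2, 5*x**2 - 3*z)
(10*z, -10*x + 10*z + 5, -4*x)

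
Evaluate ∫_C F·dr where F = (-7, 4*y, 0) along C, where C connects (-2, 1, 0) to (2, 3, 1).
-12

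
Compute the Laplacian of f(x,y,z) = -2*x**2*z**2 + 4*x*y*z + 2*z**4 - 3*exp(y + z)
-4*x**2 + 20*z**2 - 6*exp(y + z)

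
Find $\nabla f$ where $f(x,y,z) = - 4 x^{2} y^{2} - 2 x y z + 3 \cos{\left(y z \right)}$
(2*y*(-4*x*y - z), -8*x**2*y - 2*x*z - 3*z*sin(y*z), -y*(2*x + 3*sin(y*z)))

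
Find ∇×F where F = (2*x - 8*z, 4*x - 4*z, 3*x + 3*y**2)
(6*y + 4, -11, 4)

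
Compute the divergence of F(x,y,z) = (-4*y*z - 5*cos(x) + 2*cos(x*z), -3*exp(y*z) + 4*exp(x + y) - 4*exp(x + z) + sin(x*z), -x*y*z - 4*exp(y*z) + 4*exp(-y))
-x*y - 4*y*exp(y*z) - 3*z*exp(y*z) - 2*z*sin(x*z) + 4*exp(x + y) + 5*sin(x)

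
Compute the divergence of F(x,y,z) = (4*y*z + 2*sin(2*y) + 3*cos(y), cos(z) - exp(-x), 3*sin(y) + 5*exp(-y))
0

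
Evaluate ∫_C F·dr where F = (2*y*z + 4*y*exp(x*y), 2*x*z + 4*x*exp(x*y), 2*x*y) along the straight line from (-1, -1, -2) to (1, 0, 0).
8 - 4*E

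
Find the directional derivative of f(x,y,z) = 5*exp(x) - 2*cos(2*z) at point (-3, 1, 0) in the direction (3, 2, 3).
15*sqrt(22)*exp(-3)/22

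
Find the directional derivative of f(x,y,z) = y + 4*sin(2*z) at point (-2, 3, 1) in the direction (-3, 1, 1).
sqrt(11)*(8*cos(2) + 1)/11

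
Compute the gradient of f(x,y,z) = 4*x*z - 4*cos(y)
(4*z, 4*sin(y), 4*x)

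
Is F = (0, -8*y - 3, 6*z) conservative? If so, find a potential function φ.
Yes, F is conservative. φ = -4*y**2 - 3*y + 3*z**2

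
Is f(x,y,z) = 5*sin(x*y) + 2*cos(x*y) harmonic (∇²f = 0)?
No, ∇²f = (-x**2 - y**2)*(5*sin(x*y) + 2*cos(x*y))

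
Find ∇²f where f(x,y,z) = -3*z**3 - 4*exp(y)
-18*z - 4*exp(y)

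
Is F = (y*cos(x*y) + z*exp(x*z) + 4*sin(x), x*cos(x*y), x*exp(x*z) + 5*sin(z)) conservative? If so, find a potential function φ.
Yes, F is conservative. φ = exp(x*z) + sin(x*y) - 4*cos(x) - 5*cos(z)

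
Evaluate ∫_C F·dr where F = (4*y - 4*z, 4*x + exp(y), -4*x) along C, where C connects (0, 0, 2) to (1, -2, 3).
-21 + exp(-2)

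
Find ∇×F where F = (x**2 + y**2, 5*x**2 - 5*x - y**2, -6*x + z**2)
(0, 6, 10*x - 2*y - 5)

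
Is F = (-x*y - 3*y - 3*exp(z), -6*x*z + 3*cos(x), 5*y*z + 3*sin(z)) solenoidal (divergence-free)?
No, ∇·F = 4*y + 3*cos(z)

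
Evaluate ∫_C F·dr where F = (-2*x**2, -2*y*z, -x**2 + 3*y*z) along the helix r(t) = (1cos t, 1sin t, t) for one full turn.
-6*pi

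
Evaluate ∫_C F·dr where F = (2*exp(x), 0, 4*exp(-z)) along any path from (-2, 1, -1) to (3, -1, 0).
-4 - 2*exp(-2) + 4*E + 2*exp(3)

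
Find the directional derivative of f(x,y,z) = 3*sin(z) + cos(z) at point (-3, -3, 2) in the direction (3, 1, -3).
3*sqrt(19)*(sin(2) - 3*cos(2))/19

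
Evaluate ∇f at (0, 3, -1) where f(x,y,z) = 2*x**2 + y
(0, 1, 0)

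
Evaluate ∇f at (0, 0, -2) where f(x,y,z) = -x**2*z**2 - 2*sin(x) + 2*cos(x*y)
(-2, 0, 0)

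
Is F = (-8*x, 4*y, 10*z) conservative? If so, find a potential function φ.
Yes, F is conservative. φ = -4*x**2 + 2*y**2 + 5*z**2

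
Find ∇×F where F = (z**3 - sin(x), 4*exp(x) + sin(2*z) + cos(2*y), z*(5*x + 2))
(-2*cos(2*z), z*(3*z - 5), 4*exp(x))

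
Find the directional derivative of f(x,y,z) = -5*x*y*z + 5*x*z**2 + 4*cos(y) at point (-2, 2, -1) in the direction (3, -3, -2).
sqrt(22)*(-5 + 12*sin(2))/22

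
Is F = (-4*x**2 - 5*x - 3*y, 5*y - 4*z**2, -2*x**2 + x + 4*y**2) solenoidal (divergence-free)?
No, ∇·F = -8*x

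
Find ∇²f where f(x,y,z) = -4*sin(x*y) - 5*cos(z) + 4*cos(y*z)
4*x**2*sin(x*y) + 4*y**2*sin(x*y) - 4*y**2*cos(y*z) - 4*z**2*cos(y*z) + 5*cos(z)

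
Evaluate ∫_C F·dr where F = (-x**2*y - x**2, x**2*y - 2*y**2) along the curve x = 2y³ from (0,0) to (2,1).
-157/30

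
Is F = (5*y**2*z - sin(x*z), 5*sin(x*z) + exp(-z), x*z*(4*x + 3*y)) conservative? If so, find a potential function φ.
No, ∇×F = (3*x*z - 5*x*cos(x*z) + exp(-z), -8*x*z - x*cos(x*z) + 5*y**2 - 3*y*z, 5*z*(-2*y + cos(x*z))) ≠ 0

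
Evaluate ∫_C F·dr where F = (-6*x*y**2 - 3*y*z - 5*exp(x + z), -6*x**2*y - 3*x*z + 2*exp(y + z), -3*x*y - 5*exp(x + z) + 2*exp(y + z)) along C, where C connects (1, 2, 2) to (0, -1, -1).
-2*exp(4) - 5*exp(-1) + 2*exp(-2) + 24 + 5*exp(3)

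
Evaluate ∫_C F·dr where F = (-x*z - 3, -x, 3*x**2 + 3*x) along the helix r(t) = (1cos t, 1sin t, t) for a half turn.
3*pi/4 + 6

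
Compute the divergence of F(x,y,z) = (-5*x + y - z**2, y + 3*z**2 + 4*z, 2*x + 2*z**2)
4*z - 4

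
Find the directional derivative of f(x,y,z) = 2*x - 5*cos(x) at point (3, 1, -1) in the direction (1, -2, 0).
sqrt(5)*(sin(3) + 2/5)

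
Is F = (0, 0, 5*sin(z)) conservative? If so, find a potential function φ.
Yes, F is conservative. φ = -5*cos(z)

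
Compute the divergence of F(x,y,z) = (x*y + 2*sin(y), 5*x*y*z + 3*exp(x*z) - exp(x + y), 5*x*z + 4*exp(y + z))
5*x*z + 5*x + y - exp(x + y) + 4*exp(y + z)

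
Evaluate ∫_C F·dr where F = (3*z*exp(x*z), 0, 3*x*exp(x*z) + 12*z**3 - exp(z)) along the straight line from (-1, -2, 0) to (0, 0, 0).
0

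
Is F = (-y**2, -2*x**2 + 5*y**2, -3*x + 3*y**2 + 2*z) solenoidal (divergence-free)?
No, ∇·F = 10*y + 2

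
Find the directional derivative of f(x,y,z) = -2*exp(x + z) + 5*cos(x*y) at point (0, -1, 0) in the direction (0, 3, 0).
0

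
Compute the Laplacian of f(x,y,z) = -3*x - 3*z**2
-6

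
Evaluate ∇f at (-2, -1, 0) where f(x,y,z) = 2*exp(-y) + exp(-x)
(-exp(2), -2*E, 0)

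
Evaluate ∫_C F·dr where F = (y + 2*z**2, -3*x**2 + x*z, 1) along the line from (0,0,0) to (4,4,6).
78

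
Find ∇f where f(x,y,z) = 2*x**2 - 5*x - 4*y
(4*x - 5, -4, 0)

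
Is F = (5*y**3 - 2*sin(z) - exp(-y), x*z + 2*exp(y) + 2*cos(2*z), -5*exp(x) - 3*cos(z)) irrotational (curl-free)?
No, ∇×F = (-x + 4*sin(2*z), 5*exp(x) - 2*cos(z), -15*y**2 + z - exp(-y))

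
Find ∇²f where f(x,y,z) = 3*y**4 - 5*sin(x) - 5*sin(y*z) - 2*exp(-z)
5*y**2*sin(y*z) + 36*y**2 + 5*z**2*sin(y*z) + 5*sin(x) - 2*exp(-z)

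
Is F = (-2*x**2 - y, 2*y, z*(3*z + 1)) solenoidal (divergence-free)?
No, ∇·F = -4*x + 6*z + 3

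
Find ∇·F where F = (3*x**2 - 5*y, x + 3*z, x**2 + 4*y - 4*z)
6*x - 4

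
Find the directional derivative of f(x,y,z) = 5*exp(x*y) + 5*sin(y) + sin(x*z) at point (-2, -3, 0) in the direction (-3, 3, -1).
sqrt(19)*(15*cos(3) + 2 + 15*exp(6))/19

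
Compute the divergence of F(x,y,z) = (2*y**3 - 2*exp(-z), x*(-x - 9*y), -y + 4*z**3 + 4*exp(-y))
-9*x + 12*z**2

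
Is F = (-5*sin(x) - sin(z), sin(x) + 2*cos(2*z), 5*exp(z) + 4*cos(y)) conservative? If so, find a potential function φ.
No, ∇×F = (-4*sin(y) + 4*sin(2*z), -cos(z), cos(x)) ≠ 0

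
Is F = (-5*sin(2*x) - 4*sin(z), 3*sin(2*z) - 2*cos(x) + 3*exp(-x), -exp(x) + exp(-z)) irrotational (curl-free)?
No, ∇×F = (-6*cos(2*z), exp(x) - 4*cos(z), 2*sin(x) - 3*exp(-x))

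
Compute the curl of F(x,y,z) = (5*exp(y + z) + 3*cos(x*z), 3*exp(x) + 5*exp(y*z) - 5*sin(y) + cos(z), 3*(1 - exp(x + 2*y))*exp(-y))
(-5*y*exp(y*z) - 3*exp(x + y) + sin(z) - 3*exp(-y), -3*x*sin(x*z) + 3*exp(x + y) + 5*exp(y + z), 3*exp(x) - 5*exp(y + z))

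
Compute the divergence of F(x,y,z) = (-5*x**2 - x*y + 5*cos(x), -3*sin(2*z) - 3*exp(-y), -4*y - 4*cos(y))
-10*x - y - 5*sin(x) + 3*exp(-y)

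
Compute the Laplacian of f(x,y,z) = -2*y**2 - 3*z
-4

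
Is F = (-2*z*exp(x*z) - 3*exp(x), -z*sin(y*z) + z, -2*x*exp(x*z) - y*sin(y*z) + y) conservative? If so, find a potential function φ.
Yes, F is conservative. φ = y*z - 3*exp(x) - 2*exp(x*z) + cos(y*z)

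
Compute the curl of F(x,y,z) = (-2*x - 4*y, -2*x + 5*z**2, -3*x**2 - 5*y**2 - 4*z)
(-10*y - 10*z, 6*x, 2)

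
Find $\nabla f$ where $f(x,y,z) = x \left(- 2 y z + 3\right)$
(-2*y*z + 3, -2*x*z, -2*x*y)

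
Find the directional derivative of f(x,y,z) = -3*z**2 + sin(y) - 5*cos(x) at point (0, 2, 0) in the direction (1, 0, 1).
0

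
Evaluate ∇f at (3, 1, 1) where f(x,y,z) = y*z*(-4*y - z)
(0, -9, -6)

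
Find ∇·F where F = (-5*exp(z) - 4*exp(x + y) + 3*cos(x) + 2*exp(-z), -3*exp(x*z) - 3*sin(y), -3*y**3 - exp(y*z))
-y*exp(y*z) - 4*exp(x + y) - 3*sin(x) - 3*cos(y)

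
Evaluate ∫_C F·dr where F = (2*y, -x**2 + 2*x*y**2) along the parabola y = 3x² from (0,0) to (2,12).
13768/7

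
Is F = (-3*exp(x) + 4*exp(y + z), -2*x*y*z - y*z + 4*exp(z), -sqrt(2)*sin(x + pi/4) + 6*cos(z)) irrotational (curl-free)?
No, ∇×F = (2*x*y + y - 4*exp(z), 4*exp(y + z) + sqrt(2)*cos(x + pi/4), -2*y*z - 4*exp(y + z))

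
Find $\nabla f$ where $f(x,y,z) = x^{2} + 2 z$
(2*x, 0, 2)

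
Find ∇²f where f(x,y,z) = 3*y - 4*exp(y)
-4*exp(y)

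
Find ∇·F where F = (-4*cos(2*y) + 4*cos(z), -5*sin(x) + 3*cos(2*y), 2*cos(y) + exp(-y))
-6*sin(2*y)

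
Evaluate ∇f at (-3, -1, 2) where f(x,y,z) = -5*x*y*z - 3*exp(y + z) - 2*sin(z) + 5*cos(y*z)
(10, -3*E + 10*sin(2) + 30, -15 - 3*E - 5*sin(2) - 2*cos(2))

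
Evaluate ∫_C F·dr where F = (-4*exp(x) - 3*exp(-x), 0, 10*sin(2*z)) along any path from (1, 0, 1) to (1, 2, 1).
0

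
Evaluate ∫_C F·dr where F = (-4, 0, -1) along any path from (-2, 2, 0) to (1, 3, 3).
-15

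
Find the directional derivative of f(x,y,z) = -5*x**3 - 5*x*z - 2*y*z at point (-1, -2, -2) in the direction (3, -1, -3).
-46*sqrt(19)/19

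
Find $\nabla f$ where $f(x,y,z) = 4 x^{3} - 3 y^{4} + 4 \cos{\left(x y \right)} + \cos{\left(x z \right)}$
(12*x**2 - 4*y*sin(x*y) - z*sin(x*z), -4*x*sin(x*y) - 12*y**3, -x*sin(x*z))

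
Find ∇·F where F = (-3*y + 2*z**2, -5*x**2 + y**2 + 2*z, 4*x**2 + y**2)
2*y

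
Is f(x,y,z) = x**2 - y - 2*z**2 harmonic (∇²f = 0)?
No, ∇²f = -2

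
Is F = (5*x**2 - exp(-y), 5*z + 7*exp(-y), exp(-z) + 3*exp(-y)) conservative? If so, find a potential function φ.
No, ∇×F = (-5 - 3*exp(-y), 0, -exp(-y)) ≠ 0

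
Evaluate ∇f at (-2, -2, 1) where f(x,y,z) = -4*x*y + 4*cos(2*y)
(8, 8*sin(4) + 8, 0)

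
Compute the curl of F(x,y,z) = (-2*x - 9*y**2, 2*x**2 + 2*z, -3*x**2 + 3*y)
(1, 6*x, 4*x + 18*y)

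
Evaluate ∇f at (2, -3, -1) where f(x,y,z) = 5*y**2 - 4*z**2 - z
(0, -30, 7)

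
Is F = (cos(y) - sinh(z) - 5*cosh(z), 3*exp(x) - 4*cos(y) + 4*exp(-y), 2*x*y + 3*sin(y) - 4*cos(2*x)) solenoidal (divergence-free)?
No, ∇·F = 4*sin(y) - 4*exp(-y)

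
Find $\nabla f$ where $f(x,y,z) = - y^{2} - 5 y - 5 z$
(0, -2*y - 5, -5)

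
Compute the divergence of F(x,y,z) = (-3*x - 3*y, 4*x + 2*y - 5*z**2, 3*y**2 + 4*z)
3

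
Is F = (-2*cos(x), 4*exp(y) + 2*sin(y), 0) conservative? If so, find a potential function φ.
Yes, F is conservative. φ = 4*exp(y) - 2*sin(x) - 2*cos(y)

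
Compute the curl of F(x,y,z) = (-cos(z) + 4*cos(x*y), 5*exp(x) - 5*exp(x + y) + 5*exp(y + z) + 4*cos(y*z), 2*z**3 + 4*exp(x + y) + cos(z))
(4*y*sin(y*z) + 4*exp(x + y) - 5*exp(y + z), -4*exp(x + y) + sin(z), 4*x*sin(x*y) + 5*exp(x) - 5*exp(x + y))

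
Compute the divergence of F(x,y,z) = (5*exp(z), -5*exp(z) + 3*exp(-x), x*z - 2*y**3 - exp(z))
x - exp(z)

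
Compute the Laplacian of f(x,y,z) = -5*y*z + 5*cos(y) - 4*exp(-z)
-5*cos(y) - 4*exp(-z)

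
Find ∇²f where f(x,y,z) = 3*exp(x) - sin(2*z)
3*exp(x) + 4*sin(2*z)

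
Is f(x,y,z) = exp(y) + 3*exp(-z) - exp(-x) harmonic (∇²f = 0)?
No, ∇²f = exp(y) + 3*exp(-z) - exp(-x)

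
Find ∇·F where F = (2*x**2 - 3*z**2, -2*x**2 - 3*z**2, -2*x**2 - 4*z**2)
4*x - 8*z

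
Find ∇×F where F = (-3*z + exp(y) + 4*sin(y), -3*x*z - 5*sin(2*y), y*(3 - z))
(3*x - z + 3, -3, -3*z - exp(y) - 4*cos(y))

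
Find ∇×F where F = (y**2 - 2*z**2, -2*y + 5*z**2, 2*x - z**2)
(-10*z, -4*z - 2, -2*y)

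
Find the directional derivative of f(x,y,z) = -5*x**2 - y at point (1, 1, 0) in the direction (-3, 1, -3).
29*sqrt(19)/19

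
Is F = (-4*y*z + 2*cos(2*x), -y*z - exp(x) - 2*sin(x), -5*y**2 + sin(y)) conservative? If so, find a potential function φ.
No, ∇×F = (-9*y + cos(y), -4*y, 4*z - exp(x) - 2*cos(x)) ≠ 0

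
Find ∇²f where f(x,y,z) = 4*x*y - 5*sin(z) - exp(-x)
5*sin(z) - exp(-x)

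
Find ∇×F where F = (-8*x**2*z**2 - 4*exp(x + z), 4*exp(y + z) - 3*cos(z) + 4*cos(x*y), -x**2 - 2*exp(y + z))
(-6*exp(y + z) - 3*sin(z), -16*x**2*z + 2*x - 4*exp(x + z), -4*y*sin(x*y))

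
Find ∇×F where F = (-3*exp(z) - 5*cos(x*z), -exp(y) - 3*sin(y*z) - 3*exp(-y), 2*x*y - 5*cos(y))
(2*x + 3*y*cos(y*z) + 5*sin(y), 5*x*sin(x*z) - 2*y - 3*exp(z), 0)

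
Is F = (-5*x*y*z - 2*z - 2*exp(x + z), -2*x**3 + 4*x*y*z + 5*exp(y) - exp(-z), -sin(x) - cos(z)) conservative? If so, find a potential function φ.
No, ∇×F = (-4*x*y - exp(-z), -5*x*y - 2*exp(x + z) + cos(x) - 2, -6*x**2 + 5*x*z + 4*y*z) ≠ 0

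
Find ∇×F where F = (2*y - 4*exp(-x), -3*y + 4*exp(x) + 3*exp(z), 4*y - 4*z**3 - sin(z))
(4 - 3*exp(z), 0, 4*exp(x) - 2)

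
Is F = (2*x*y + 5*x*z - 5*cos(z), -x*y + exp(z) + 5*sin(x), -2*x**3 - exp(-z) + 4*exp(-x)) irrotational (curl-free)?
No, ∇×F = (-exp(z), 6*x**2 + 5*x + 5*sin(z) + 4*exp(-x), -2*x - y + 5*cos(x))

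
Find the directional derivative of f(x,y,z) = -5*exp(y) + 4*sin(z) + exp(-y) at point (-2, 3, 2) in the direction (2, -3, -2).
sqrt(17)*(3 - 8*exp(3)*cos(2) + 15*exp(6))*exp(-3)/17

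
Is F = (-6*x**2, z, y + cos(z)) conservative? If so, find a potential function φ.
Yes, F is conservative. φ = -2*x**3 + y*z + sin(z)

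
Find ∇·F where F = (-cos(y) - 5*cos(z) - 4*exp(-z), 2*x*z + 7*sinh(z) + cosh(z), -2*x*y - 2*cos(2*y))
0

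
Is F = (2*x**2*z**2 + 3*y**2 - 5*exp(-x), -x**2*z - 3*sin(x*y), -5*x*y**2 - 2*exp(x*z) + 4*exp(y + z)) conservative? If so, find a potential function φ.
No, ∇×F = (x**2 - 10*x*y + 4*exp(y + z), 4*x**2*z + 5*y**2 + 2*z*exp(x*z), -2*x*z - 3*y*cos(x*y) - 6*y) ≠ 0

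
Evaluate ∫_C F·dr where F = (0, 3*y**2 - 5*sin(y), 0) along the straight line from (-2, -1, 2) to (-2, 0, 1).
6 - 5*cos(1)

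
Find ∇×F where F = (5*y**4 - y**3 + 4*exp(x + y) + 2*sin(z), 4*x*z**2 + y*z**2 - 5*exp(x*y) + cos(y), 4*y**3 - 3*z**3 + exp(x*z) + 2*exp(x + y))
(-8*x*z + 12*y**2 - 2*y*z + 2*exp(x + y), -z*exp(x*z) - 2*exp(x + y) + 2*cos(z), -20*y**3 + 3*y**2 - 5*y*exp(x*y) + 4*z**2 - 4*exp(x + y))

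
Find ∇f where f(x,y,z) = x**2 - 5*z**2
(2*x, 0, -10*z)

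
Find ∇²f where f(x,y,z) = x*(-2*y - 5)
0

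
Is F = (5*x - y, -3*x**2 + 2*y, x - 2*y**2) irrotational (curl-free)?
No, ∇×F = (-4*y, -1, 1 - 6*x)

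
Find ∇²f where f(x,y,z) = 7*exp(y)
7*exp(y)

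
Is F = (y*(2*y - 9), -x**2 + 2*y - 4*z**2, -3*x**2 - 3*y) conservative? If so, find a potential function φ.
No, ∇×F = (8*z - 3, 6*x, -2*x - 4*y + 9) ≠ 0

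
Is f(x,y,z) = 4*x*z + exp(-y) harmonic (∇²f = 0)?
No, ∇²f = exp(-y)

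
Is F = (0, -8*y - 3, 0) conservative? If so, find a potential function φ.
Yes, F is conservative. φ = y*(-4*y - 3)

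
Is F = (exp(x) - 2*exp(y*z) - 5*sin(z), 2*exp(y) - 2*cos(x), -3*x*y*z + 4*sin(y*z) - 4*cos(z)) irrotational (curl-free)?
No, ∇×F = (z*(-3*x + 4*cos(y*z)), 3*y*z - 2*y*exp(y*z) - 5*cos(z), 2*z*exp(y*z) + 2*sin(x))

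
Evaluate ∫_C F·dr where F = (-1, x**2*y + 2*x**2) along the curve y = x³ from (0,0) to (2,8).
662/5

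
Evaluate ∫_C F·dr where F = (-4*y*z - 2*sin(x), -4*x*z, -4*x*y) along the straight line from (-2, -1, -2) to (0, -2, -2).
-14 - 2*cos(2)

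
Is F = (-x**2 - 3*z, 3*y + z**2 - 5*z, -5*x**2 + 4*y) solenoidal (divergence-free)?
No, ∇·F = 3 - 2*x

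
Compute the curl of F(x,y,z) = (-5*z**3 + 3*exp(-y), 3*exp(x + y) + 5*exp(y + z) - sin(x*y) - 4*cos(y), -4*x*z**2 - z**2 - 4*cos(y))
(-5*exp(y + z) + 4*sin(y), -11*z**2, -y*cos(x*y) + 3*exp(x + y) + 3*exp(-y))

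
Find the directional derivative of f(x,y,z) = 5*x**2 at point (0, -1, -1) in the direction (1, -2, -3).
0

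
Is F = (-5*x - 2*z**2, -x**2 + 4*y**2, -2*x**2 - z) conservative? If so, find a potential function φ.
No, ∇×F = (0, 4*x - 4*z, -2*x) ≠ 0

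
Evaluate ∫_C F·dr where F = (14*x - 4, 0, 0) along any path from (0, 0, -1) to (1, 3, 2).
3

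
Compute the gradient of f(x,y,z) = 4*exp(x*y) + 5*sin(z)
(4*y*exp(x*y), 4*x*exp(x*y), 5*cos(z))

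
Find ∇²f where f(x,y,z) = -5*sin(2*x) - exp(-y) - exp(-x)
20*sin(2*x) - exp(-y) - exp(-x)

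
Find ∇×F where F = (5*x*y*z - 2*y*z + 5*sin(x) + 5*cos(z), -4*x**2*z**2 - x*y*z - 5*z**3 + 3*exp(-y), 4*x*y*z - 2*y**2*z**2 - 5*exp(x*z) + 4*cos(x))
(8*x**2*z + x*y + 4*x*z - 4*y*z**2 + 15*z**2, 5*x*y - 4*y*z - 2*y + 5*z*exp(x*z) + 4*sin(x) - 5*sin(z), z*(-8*x*z - 5*x - y + 2))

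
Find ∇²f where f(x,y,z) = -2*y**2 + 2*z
-4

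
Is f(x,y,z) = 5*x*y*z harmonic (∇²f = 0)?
Yes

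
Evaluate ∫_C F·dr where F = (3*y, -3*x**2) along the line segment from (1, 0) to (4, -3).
99/2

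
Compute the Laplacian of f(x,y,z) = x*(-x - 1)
-2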